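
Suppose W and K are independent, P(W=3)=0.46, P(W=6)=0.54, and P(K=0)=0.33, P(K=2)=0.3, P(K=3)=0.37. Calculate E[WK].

7.9002

E[WK] = Σ_w Σ_k wk · P(W=w)P(K=k)
 = 0·0.1518 + 6·0.138 + 9·0.1702 + 0·0.1782 + 12·0.162 + 18·0.1998
 = 0 + 0.828 + 1.5318 + 0 + 1.944 + 3.5964
 = 7.9002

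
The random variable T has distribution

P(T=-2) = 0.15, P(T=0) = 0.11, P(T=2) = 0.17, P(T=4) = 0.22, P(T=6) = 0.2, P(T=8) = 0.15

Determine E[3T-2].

7.96

E[3T-2] = Σ (3t-2)·P(T=t)
 = (-8)·0.15 + (-2)·0.11 + 4·0.17 + 10·0.22 + 16·0.2 + 22·0.15
 = (-1.2) + (-0.22) + 0.68 + 2.2 + 3.2 + 3.3
 = 7.96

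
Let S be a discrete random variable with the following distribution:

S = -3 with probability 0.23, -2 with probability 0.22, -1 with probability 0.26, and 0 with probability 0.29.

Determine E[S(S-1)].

4.6

E[S(S-1)] = Σ s(s-1)·P(S=s)
 = 12·0.23 + 6·0.22 + 2·0.26 + 0·0.29
 = 2.76 + 1.32 + 0.52 + 0
 = 4.6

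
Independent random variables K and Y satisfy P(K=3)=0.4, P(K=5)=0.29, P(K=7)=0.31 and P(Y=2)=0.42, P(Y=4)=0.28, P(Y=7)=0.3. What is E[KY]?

E[KY] = Σ_k Σ_y ky · P(K=k)P(Y=y)
 = 6·0.168 + 12·0.112 + 21·0.12 + 10·0.1218 + 20·0.0812 + 35·0.087 + 14·0.1302 + 28·0.0868 + 49·0.093
 = 1.008 + 1.344 + 2.52 + 1.218 + 1.624 + 3.045 + 1.8228 + 2.4304 + 4.557
 = 19.5692

19.5692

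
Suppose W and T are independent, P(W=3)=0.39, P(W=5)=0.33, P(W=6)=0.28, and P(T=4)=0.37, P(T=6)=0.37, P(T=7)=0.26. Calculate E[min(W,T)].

E[min(W,T)] = Σ_w Σ_t min(w,t) · P(W=w)P(T=t)
 = 3·0.1443 + 3·0.1443 + 3·0.1014 + 4·0.1221 + 5·0.1221 + 5·0.0858 + 4·0.1036 + 6·0.1036 + 6·0.0728
 = 0.4329 + 0.4329 + 0.3042 + 0.4884 + 0.6105 + 0.429 + 0.4144 + 0.6216 + 0.4368
 = 4.1707

4.1707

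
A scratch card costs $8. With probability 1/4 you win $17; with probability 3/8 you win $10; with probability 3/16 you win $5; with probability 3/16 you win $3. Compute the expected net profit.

1.5

E[payout] = 17·1/4 + 10·3/8 + 5·3/16 + 3·3/16
 = 17/4 + 15/4 + 15/16 + 9/16
 = 19/2
Net = 19/2 - 8 = 3/2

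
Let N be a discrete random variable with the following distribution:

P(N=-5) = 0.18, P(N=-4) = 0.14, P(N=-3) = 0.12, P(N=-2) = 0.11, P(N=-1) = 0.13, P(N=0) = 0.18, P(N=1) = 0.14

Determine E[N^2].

E[N^2] = Σ n^2·P(N=n)
 = 25·0.18 + 16·0.14 + 9·0.12 + 4·0.11 + 1·0.13 + 0·0.18 + 1·0.14
 = 4.5 + 2.24 + 1.08 + 0.44 + 0.13 + 0 + 0.14
 = 8.53

8.53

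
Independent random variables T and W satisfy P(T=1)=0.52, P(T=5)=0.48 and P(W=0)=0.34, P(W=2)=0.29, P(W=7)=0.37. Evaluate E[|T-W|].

3.0708

E[|T-W|] = Σ_t Σ_w |t-w| · P(T=t)P(W=w)
 = 1·0.1768 + 1·0.1508 + 6·0.1924 + 5·0.1632 + 3·0.1392 + 2·0.1776
 = 0.1768 + 0.1508 + 1.1544 + 0.816 + 0.4176 + 0.3552
 = 3.0708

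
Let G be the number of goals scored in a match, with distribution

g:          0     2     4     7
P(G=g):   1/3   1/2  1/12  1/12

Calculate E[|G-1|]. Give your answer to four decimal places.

1.5833

E[|G-1|] = Σ |g-1|·P(G=g)
 = 1·1/3 + 1·1/2 + 3·1/12 + 6·1/12
 = 1/3 + 1/2 + 1/4 + 1/2
 = 19/12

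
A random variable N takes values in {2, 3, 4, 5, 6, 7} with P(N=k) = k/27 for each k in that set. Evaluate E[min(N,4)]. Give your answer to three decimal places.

3.741

E[min(N,4)] = Σ min(n,4)·P(N=n)
 = 2·2/27 + 3·1/9 + 4·4/27 + 4·5/27 + 4·2/9 + 4·7/27
 = 4/27 + 1/3 + 16/27 + 20/27 + 8/9 + 28/27
 = 101/27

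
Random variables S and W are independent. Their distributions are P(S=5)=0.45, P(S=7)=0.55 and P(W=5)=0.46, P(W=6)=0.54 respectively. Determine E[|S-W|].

E[|S-W|] = Σ_s Σ_w |s-w| · P(S=s)P(W=w)
 = 0·0.207 + 1·0.243 + 2·0.253 + 1·0.297
 = 0 + 0.243 + 0.506 + 0.297
 = 1.046

1.046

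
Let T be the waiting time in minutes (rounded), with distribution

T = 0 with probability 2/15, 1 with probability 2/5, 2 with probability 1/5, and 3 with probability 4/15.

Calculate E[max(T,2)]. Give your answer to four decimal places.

2.2667

E[max(T,2)] = Σ max(t,2)·P(T=t)
 = 2·2/15 + 2·2/5 + 2·1/5 + 3·4/15
 = 4/15 + 4/5 + 2/5 + 4/5
 = 34/15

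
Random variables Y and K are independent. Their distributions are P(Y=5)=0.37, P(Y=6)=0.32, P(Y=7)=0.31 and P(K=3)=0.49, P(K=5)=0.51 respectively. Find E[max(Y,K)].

5.94

E[max(Y,K)] = Σ_y Σ_k max(y,k) · P(Y=y)P(K=k)
 = 5·0.1813 + 5·0.1887 + 6·0.1568 + 6·0.1632 + 7·0.1519 + 7·0.1581
 = 0.9065 + 0.9435 + 0.9408 + 0.9792 + 1.0633 + 1.1067
 = 5.94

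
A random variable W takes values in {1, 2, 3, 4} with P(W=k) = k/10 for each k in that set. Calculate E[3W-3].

E[3W-3] = Σ (3w-3)·P(W=w)
 = 0·1/10 + 3·1/5 + 6·3/10 + 9·2/5
 = 0 + 3/5 + 9/5 + 18/5
 = 6

6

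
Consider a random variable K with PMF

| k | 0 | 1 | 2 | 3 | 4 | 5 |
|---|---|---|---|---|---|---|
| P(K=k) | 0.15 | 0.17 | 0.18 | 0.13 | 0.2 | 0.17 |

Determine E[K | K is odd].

P(K is odd) = 0.17 + 0.13 + 0.17 = 0.47.
E[K | K is odd] = [1·0.17 + 3·0.13 + 5·0.17] / 0.47
 = 1.41 / 0.47
 = 3

3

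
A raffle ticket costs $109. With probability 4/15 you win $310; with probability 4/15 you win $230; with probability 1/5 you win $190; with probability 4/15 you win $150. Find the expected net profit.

113

E[payout] = 310·4/15 + 230·4/15 + 190·1/5 + 150·4/15
 = 248/3 + 184/3 + 38 + 40
 = 222
Net = 222 - 109 = 113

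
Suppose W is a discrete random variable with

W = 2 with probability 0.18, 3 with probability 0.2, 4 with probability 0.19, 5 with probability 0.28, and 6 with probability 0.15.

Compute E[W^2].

17.96

E[W^2] = Σ w^2·P(W=w)
 = 4·0.18 + 9·0.2 + 16·0.19 + 25·0.28 + 36·0.15
 = 0.72 + 1.8 + 3.04 + 7 + 5.4
 = 17.96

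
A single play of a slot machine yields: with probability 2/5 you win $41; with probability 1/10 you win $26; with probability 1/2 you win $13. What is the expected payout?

25.5

E[payout] = 41·2/5 + 26·1/10 + 13·1/2
 = 82/5 + 13/5 + 13/2
 = 51/2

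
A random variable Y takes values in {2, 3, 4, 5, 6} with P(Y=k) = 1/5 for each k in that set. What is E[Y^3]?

E[Y^3] = Σ y^3·P(Y=y)
 = 8·1/5 + 27·1/5 + 64·1/5 + 125·1/5 + 216·1/5
 = 8/5 + 27/5 + 64/5 + 25 + 216/5
 = 88

88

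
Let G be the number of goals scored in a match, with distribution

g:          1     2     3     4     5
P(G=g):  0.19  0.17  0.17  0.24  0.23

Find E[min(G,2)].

1.81

E[min(G,2)] = Σ min(g,2)·P(G=g)
 = 1·0.19 + 2·0.17 + 2·0.17 + 2·0.24 + 2·0.23
 = 0.19 + 0.34 + 0.34 + 0.48 + 0.46
 = 1.81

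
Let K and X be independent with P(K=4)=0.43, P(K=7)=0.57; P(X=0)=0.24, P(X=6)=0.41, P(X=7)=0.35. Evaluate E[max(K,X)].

6.5141

E[max(K,X)] = Σ_k Σ_x max(k,x) · P(K=k)P(X=x)
 = 4·0.1032 + 6·0.1763 + 7·0.1505 + 7·0.1368 + 7·0.2337 + 7·0.1995
 = 0.4128 + 1.0578 + 1.0535 + 0.9576 + 1.6359 + 1.3965
 = 6.5141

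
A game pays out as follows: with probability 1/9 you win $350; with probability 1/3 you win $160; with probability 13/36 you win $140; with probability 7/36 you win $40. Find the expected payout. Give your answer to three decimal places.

E[payout] = 350·1/9 + 160·1/3 + 140·13/36 + 40·7/36
 = 350/9 + 160/3 + 455/9 + 70/9
 = 1355/9

150.556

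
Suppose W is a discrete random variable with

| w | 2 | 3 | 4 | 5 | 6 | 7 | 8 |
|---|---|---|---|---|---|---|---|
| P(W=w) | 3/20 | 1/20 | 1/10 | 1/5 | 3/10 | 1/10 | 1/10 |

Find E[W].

5.15

E[W] = Σ w·P(W=w)
 = 2·3/20 + 3·1/20 + 4·1/10 + 5·1/5 + 6·3/10 + 7·1/10 + 8·1/10
 = 3/10 + 3/20 + 2/5 + 1 + 9/5 + 7/10 + 4/5
 = 103/20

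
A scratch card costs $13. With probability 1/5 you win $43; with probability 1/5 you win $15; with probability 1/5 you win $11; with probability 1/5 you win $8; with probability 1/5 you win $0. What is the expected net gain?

2.4

E[payout] = 43·1/5 + 15·1/5 + 11·1/5 + 8·1/5 + 0·1/5
 = 43/5 + 3 + 11/5 + 8/5 + 0
 = 77/5
Net = 77/5 - 13 = 12/5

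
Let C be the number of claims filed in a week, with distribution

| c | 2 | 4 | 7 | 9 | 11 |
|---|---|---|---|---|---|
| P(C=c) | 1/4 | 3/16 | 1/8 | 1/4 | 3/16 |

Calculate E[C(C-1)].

E[C(C-1)] = Σ c(c-1)·P(C=c)
 = 2·1/4 + 12·3/16 + 42·1/8 + 72·1/4 + 110·3/16
 = 1/2 + 9/4 + 21/4 + 18 + 165/8
 = 373/8

46.625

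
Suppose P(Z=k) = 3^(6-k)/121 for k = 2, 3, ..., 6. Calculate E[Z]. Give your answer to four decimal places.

2.4793

E[Z] = Σ z·P(Z=z)
 = 2·81/121 + 3·27/121 + 4·9/121 + 5·3/121 + 6·1/121
 = 162/121 + 81/121 + 36/121 + 15/121 + 6/121
 = 300/121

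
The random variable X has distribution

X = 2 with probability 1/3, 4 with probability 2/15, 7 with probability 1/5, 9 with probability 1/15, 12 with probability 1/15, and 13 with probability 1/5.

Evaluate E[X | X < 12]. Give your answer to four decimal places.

P(X < 12) = 1/3 + 2/15 + 1/5 + 1/15 = 11/15.
E[X | X < 12] = [2·1/3 + 4·2/15 + 7·1/5 + 9·1/15] / (11/15)
 = 16/5 / (11/15)
 = 48/11

4.3636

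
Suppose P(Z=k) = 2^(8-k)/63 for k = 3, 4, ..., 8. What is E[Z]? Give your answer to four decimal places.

3.9048

E[Z] = Σ z·P(Z=z)
 = 3·32/63 + 4·16/63 + 5·8/63 + 6·4/63 + 7·2/63 + 8·1/63
 = 32/21 + 64/63 + 40/63 + 8/21 + 2/9 + 8/63
 = 82/21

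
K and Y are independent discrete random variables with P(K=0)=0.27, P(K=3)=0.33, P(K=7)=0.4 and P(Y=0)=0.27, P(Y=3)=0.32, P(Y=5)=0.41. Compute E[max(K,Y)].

E[max(K,Y)] = Σ_k Σ_y max(k,y) · P(K=k)P(Y=y)
 = 0·0.0729 + 3·0.0864 + 5·0.1107 + 3·0.0891 + 3·0.1056 + 5·0.1353 + 7·0.108 + 7·0.128 + 7·0.164
 = 0 + 0.2592 + 0.5535 + 0.2673 + 0.3168 + 0.6765 + 0.756 + 0.896 + 1.148
 = 4.8733

4.8733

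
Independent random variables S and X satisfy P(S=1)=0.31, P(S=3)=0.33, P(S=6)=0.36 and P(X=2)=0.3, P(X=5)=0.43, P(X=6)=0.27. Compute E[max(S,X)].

E[max(S,X)] = Σ_s Σ_x max(s,x) · P(S=s)P(X=x)
 = 2·0.093 + 5·0.1333 + 6·0.0837 + 3·0.099 + 5·0.1419 + 6·0.0891 + 6·0.108 + 6·0.1548 + 6·0.0972
 = 0.186 + 0.6665 + 0.5022 + 0.297 + 0.7095 + 0.5346 + 0.648 + 0.9288 + 0.5832
 = 5.0558

5.0558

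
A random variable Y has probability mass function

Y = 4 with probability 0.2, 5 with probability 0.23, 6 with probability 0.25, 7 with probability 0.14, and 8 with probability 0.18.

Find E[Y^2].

E[Y^2] = Σ y^2·P(Y=y)
 = 16·0.2 + 25·0.23 + 36·0.25 + 49·0.14 + 64·0.18
 = 3.2 + 5.75 + 9 + 6.86 + 11.52
 = 36.33

36.33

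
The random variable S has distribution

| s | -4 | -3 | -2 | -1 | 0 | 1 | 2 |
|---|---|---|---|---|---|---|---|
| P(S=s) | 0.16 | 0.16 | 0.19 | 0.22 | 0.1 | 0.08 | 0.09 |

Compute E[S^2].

5.42

E[S^2] = Σ s^2·P(S=s)
 = 16·0.16 + 9·0.16 + 4·0.19 + 1·0.22 + 0·0.1 + 1·0.08 + 4·0.09
 = 2.56 + 1.44 + 0.76 + 0.22 + 0 + 0.08 + 0.36
 = 5.42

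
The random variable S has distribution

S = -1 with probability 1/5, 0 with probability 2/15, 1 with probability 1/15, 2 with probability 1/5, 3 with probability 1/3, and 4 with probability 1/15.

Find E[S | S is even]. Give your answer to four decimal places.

1.6667

P(S is even) = 2/15 + 1/5 + 1/15 = 2/5.
E[S | S is even] = [0·2/15 + 2·1/5 + 4·1/15] / (2/5)
 = 2/3 / (2/5)
 = 5/3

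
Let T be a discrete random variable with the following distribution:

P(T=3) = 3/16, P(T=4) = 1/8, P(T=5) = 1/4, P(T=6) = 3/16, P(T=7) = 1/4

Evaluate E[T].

E[T] = Σ t·P(T=t)
 = 3·3/16 + 4·1/8 + 5·1/4 + 6·3/16 + 7·1/4
 = 9/16 + 1/2 + 5/4 + 9/8 + 7/4
 = 83/16

5.1875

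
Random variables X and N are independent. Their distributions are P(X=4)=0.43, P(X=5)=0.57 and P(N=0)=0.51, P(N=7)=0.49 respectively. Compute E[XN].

15.6751

E[XN] = Σ_x Σ_n xn · P(X=x)P(N=n)
 = 0·0.2193 + 28·0.2107 + 0·0.2907 + 35·0.2793
 = 0 + 5.8996 + 0 + 9.7755
 = 15.6751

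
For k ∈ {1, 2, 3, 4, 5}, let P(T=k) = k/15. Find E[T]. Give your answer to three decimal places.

3.667

E[T] = Σ t·P(T=t)
 = 1·1/15 + 2·2/15 + 3·1/5 + 4·4/15 + 5·1/3
 = 1/15 + 4/15 + 3/5 + 16/15 + 5/3
 = 11/3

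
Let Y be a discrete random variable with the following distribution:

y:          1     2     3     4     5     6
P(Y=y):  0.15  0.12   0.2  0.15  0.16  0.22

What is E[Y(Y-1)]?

E[Y(Y-1)] = Σ y(y-1)·P(Y=y)
 = 0·0.15 + 2·0.12 + 6·0.2 + 12·0.15 + 20·0.16 + 30·0.22
 = 0 + 0.24 + 1.2 + 1.8 + 3.2 + 6.6
 = 13.04

13.04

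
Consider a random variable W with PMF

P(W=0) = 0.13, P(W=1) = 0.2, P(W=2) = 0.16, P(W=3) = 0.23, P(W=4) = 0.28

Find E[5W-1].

E[5W-1] = Σ (5w-1)·P(W=w)
 = (-1)·0.13 + 4·0.2 + 9·0.16 + 14·0.23 + 19·0.28
 = (-0.13) + 0.8 + 1.44 + 3.22 + 5.32
 = 10.65

10.65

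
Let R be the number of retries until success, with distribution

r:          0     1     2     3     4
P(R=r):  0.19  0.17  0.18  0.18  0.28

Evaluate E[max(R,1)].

E[max(R,1)] = Σ max(r,1)·P(R=r)
 = 1·0.19 + 1·0.17 + 2·0.18 + 3·0.18 + 4·0.28
 = 0.19 + 0.17 + 0.36 + 0.54 + 1.12
 = 2.38

2.38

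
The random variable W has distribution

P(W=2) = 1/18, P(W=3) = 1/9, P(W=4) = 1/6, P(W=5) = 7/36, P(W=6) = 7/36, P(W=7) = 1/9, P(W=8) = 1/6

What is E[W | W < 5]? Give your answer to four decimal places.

3.3333

P(W < 5) = 1/18 + 1/9 + 1/6 = 1/3.
E[W | W < 5] = [2·1/18 + 3·1/9 + 4·1/6] / (1/3)
 = 10/9 / (1/3)
 = 10/3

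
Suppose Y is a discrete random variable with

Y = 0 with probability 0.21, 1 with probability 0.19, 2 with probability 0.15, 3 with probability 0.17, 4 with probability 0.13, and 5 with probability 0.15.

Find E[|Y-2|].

1.49

E[|Y-2|] = Σ |y-2|·P(Y=y)
 = 2·0.21 + 1·0.19 + 0·0.15 + 1·0.17 + 2·0.13 + 3·0.15
 = 0.42 + 0.19 + 0 + 0.17 + 0.26 + 0.45
 = 1.49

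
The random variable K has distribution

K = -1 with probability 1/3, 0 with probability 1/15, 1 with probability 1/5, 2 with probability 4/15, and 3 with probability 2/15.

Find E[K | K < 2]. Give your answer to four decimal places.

-0.2222

P(K < 2) = 1/3 + 1/15 + 1/5 = 3/5.
E[K | K < 2] = [(-1)·1/3 + 0·1/15 + 1·1/5] / (3/5)
 = -2/15 / (3/5)
 = -2/9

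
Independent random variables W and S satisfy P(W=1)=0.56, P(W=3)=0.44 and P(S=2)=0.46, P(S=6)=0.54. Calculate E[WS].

7.8208

E[WS] = Σ_w Σ_s ws · P(W=w)P(S=s)
 = 2·0.2576 + 6·0.3024 + 6·0.2024 + 18·0.2376
 = 0.5152 + 1.8144 + 1.2144 + 4.2768
 = 7.8208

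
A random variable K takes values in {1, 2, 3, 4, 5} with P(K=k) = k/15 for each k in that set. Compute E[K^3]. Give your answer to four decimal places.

E[K^3] = Σ k^3·P(K=k)
 = 1·1/15 + 8·2/15 + 27·1/5 + 64·4/15 + 125·1/3
 = 1/15 + 16/15 + 27/5 + 256/15 + 125/3
 = 979/15

65.2667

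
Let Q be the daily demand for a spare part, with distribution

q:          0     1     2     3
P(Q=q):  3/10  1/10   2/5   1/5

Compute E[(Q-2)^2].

E[(Q-2)^2] = Σ (q-2)^2·P(Q=q)
 = 4·3/10 + 1·1/10 + 0·2/5 + 1·1/5
 = 6/5 + 1/10 + 0 + 1/5
 = 3/2

1.5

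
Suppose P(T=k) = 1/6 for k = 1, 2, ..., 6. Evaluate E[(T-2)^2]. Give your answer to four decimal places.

E[(T-2)^2] = Σ (t-2)^2·P(T=t)
 = 1·1/6 + 0·1/6 + 1·1/6 + 4·1/6 + 9·1/6 + 16·1/6
 = 1/6 + 0 + 1/6 + 2/3 + 3/2 + 8/3
 = 31/6

5.1667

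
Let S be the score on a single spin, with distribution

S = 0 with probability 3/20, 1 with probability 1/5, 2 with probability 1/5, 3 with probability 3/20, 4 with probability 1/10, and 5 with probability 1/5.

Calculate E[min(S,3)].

1.95

E[min(S,3)] = Σ min(s,3)·P(S=s)
 = 0·3/20 + 1·1/5 + 2·1/5 + 3·3/20 + 3·1/10 + 3·1/5
 = 0 + 1/5 + 2/5 + 9/20 + 3/10 + 3/5
 = 39/20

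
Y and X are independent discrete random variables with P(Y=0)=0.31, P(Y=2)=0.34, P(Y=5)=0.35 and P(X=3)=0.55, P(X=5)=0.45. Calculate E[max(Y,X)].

E[max(Y,X)] = Σ_y Σ_x max(y,x) · P(Y=y)P(X=x)
 = 3·0.1705 + 5·0.1395 + 3·0.187 + 5·0.153 + 5·0.1925 + 5·0.1575
 = 0.5115 + 0.6975 + 0.561 + 0.765 + 0.9625 + 0.7875
 = 4.285

4.285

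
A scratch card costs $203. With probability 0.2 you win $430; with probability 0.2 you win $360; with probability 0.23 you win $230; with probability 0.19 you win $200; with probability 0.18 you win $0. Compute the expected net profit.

E[payout] = 430·0.2 + 360·0.2 + 230·0.23 + 200·0.19 + 0·0.18
 = 86 + 72 + 52.9 + 38 + 0
 = 248.9
Net = 248.9 - 203 = 45.9

45.9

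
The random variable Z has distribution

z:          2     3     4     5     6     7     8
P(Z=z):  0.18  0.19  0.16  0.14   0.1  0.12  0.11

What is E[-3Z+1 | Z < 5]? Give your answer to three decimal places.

-7.887

P(Z < 5) = 0.18 + 0.19 + 0.16 = 0.53.
E[-3Z+1 | Z < 5] = [(-5)·0.18 + (-8)·0.19 + (-11)·0.16] / 0.53
 = -4.18 / 0.53
 = -418/53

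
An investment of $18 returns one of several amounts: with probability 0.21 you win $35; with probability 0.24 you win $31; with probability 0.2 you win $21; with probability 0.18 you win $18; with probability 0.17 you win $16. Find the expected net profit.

6.95

E[payout] = 35·0.21 + 31·0.24 + 21·0.2 + 18·0.18 + 16·0.17
 = 7.35 + 7.44 + 4.2 + 3.24 + 2.72
 = 24.95
Net = 24.95 - 18 = 6.95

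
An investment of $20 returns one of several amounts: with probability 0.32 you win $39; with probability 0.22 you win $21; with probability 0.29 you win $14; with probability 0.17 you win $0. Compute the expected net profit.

1.16

E[payout] = 39·0.32 + 21·0.22 + 14·0.29 + 0·0.17
 = 12.48 + 4.62 + 4.06 + 0
 = 21.16
Net = 21.16 - 20 = 1.16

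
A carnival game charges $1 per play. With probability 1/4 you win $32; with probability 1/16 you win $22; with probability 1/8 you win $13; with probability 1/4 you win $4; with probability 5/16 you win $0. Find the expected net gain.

E[payout] = 32·1/4 + 22·1/16 + 13·1/8 + 4·1/4 + 0·5/16
 = 8 + 11/8 + 13/8 + 1 + 0
 = 12
Net = 12 - 1 = 11

11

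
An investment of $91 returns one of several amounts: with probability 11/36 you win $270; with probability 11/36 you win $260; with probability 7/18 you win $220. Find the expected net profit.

E[payout] = 270·11/36 + 260·11/36 + 220·7/18
 = 165/2 + 715/9 + 770/9
 = 495/2
Net = 495/2 - 91 = 313/2

156.5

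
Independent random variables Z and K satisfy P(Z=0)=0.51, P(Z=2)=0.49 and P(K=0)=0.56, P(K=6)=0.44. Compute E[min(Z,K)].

E[min(Z,K)] = Σ_z Σ_k min(z,k) · P(Z=z)P(K=k)
 = 0·0.2856 + 0·0.2244 + 0·0.2744 + 2·0.2156
 = 0 + 0 + 0 + 0.4312
 = 0.4312

0.4312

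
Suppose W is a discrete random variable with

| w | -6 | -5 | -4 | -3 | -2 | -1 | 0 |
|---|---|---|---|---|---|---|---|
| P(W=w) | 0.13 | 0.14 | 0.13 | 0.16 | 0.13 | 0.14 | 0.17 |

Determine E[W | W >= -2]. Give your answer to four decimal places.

-0.9091

P(W >= -2) = 0.13 + 0.14 + 0.17 = 0.44.
E[W | W >= -2] = [(-2)·0.13 + (-1)·0.14 + 0·0.17] / 0.44
 = -0.4 / 0.44
 = -10/11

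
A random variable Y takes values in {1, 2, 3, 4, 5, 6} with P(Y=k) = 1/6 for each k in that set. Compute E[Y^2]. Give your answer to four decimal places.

E[Y^2] = Σ y^2·P(Y=y)
 = 1·1/6 + 4·1/6 + 9·1/6 + 16·1/6 + 25·1/6 + 36·1/6
 = 1/6 + 2/3 + 3/2 + 8/3 + 25/6 + 6
 = 91/6

15.1667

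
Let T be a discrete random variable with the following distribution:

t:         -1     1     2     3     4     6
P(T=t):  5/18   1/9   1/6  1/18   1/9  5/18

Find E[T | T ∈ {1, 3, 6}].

4.375

P(T ∈ {1, 3, 6}) = 1/9 + 1/18 + 5/18 = 4/9.
E[T | T ∈ {1, 3, 6}] = [1·1/9 + 3·1/18 + 6·5/18] / (4/9)
 = 35/18 / (4/9)
 = 35/8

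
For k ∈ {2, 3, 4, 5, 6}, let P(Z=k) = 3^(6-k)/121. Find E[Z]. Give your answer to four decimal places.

2.4793

E[Z] = Σ z·P(Z=z)
 = 2·81/121 + 3·27/121 + 4·9/121 + 5·3/121 + 6·1/121
 = 162/121 + 81/121 + 36/121 + 15/121 + 6/121
 = 300/121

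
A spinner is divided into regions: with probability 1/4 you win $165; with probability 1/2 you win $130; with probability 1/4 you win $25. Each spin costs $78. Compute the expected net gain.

E[payout] = 165·1/4 + 130·1/2 + 25·1/4
 = 165/4 + 65 + 25/4
 = 225/2
Net = 225/2 - 78 = 69/2

34.5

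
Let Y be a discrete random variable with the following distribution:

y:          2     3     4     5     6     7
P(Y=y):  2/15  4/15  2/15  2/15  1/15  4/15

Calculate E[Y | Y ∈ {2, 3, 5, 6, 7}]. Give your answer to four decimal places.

P(Y ∈ {2, 3, 5, 6, 7}) = 2/15 + 4/15 + 2/15 + 1/15 + 4/15 = 13/15.
E[Y | Y ∈ {2, 3, 5, 6, 7}] = [2·2/15 + 3·4/15 + 5·2/15 + 6·1/15 + 7·4/15] / (13/15)
 = 4 / (13/15)
 = 60/13

4.6154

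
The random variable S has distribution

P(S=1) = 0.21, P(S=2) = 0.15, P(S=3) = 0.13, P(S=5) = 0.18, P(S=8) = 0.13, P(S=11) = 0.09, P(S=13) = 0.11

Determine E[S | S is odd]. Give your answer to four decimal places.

P(S is odd) = 0.21 + 0.13 + 0.18 + 0.09 + 0.11 = 0.72.
E[S | S is odd] = [1·0.21 + 3·0.13 + 5·0.18 + 11·0.09 + 13·0.11] / 0.72
 = 3.92 / 0.72
 = 49/9

5.4444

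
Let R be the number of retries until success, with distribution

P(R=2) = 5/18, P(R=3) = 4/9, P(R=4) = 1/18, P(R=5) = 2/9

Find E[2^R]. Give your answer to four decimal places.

12.6667

E[2^R] = Σ 2^r·P(R=r)
 = 4·5/18 + 8·4/9 + 16·1/18 + 32·2/9
 = 10/9 + 32/9 + 8/9 + 64/9
 = 38/3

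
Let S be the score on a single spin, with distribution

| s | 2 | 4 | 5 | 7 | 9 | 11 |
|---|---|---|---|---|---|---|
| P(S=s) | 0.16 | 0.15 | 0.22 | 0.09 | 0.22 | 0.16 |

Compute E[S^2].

50.13

E[S^2] = Σ s^2·P(S=s)
 = 4·0.16 + 16·0.15 + 25·0.22 + 49·0.09 + 81·0.22 + 121·0.16
 = 0.64 + 2.4 + 5.5 + 4.41 + 17.82 + 19.36
 = 50.13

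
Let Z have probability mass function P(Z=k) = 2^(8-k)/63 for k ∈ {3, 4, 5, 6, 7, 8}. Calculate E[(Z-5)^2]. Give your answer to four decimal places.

E[(Z-5)^2] = Σ (z-5)^2·P(Z=z)
 = 4·32/63 + 1·16/63 + 0·8/63 + 1·4/63 + 4·2/63 + 9·1/63
 = 128/63 + 16/63 + 0 + 4/63 + 8/63 + 1/7
 = 55/21

2.6190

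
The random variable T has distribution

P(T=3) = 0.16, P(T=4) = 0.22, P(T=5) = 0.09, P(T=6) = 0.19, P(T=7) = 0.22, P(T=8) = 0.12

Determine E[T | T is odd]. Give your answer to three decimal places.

P(T is odd) = 0.16 + 0.09 + 0.22 = 0.47.
E[T | T is odd] = [3·0.16 + 5·0.09 + 7·0.22] / 0.47
 = 2.47 / 0.47
 = 247/47

5.255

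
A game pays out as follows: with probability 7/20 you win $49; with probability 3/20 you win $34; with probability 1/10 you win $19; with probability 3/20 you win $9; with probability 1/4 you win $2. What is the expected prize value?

26

E[payout] = 49·7/20 + 34·3/20 + 19·1/10 + 9·3/20 + 2·1/4
 = 343/20 + 51/10 + 19/10 + 27/20 + 1/2
 = 26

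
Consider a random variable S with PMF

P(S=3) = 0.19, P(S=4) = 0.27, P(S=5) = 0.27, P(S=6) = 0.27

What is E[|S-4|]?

1

E[|S-4|] = Σ |s-4|·P(S=s)
 = 1·0.19 + 0·0.27 + 1·0.27 + 2·0.27
 = 0.19 + 0 + 0.27 + 0.54
 = 1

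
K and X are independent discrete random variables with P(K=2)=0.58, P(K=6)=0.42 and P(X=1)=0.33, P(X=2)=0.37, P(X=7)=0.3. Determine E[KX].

11.6656

E[KX] = Σ_k Σ_x kx · P(K=k)P(X=x)
 = 2·0.1914 + 4·0.2146 + 14·0.174 + 6·0.1386 + 12·0.1554 + 42·0.126
 = 0.3828 + 0.8584 + 2.436 + 0.8316 + 1.8648 + 5.292
 = 11.6656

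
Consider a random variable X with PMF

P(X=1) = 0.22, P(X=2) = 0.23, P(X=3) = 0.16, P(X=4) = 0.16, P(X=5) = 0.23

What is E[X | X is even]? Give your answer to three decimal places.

2.821

P(X is even) = 0.23 + 0.16 = 0.39.
E[X | X is even] = [2·0.23 + 4·0.16] / 0.39
 = 1.1 / 0.39
 = 110/39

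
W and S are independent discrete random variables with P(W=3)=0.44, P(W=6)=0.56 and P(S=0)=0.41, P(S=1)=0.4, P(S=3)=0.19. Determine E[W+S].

E[W+S] = Σ_w Σ_s (w+s) · P(W=w)P(S=s)
 = 3·0.1804 + 4·0.176 + 6·0.0836 + 6·0.2296 + 7·0.224 + 9·0.1064
 = 0.5412 + 0.704 + 0.5016 + 1.3776 + 1.568 + 0.9576
 = 5.65

5.65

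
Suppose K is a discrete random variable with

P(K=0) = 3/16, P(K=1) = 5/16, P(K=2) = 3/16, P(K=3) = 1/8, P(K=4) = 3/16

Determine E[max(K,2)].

E[max(K,2)] = Σ max(k,2)·P(K=k)
 = 2·3/16 + 2·5/16 + 2·3/16 + 3·1/8 + 4·3/16
 = 3/8 + 5/8 + 3/8 + 3/8 + 3/4
 = 5/2

2.5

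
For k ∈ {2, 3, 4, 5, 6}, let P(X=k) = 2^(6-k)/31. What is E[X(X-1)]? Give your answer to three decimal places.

6.387

E[X(X-1)] = Σ x(x-1)·P(X=x)
 = 2·16/31 + 6·8/31 + 12·4/31 + 20·2/31 + 30·1/31
 = 32/31 + 48/31 + 48/31 + 40/31 + 30/31
 = 198/31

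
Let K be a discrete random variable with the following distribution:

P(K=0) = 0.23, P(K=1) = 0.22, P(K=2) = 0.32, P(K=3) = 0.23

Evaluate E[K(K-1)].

E[K(K-1)] = Σ k(k-1)·P(K=k)
 = 0·0.23 + 0·0.22 + 2·0.32 + 6·0.23
 = 0 + 0 + 0.64 + 1.38
 = 2.02

2.02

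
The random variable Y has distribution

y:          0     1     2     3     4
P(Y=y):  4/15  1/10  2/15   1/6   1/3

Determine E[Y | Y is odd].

P(Y is odd) = 1/10 + 1/6 = 4/15.
E[Y | Y is odd] = [1·1/10 + 3·1/6] / (4/15)
 = 3/5 / (4/15)
 = 9/4

2.25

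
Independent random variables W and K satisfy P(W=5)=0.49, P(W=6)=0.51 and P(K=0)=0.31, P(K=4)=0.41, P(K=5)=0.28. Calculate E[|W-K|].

E[|W-K|] = Σ_w Σ_k |w-k| · P(W=w)P(K=k)
 = 5·0.1519 + 1·0.2009 + 0·0.1372 + 6·0.1581 + 2·0.2091 + 1·0.1428
 = 0.7595 + 0.2009 + 0 + 0.9486 + 0.4182 + 0.1428
 = 2.47

2.47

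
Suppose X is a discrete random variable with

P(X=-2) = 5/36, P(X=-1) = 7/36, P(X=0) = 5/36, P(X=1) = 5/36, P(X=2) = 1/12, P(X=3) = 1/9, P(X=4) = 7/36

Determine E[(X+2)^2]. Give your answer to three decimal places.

E[(X+2)^2] = Σ (x+2)^2·P(X=x)
 = 0·5/36 + 1·7/36 + 4·5/36 + 9·5/36 + 16·1/12 + 25·1/9 + 36·7/36
 = 0 + 7/36 + 5/9 + 5/4 + 4/3 + 25/9 + 7
 = 118/9

13.111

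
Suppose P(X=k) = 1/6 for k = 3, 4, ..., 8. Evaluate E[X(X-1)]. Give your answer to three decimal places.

E[X(X-1)] = Σ x(x-1)·P(X=x)
 = 6·1/6 + 12·1/6 + 20·1/6 + 30·1/6 + 42·1/6 + 56·1/6
 = 1 + 2 + 10/3 + 5 + 7 + 28/3
 = 83/3

27.667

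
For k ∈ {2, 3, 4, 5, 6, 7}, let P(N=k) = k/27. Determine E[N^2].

29

E[N^2] = Σ n^2·P(N=n)
 = 4·2/27 + 9·1/9 + 16·4/27 + 25·5/27 + 36·2/9 + 49·7/27
 = 8/27 + 1 + 64/27 + 125/27 + 8 + 343/27
 = 29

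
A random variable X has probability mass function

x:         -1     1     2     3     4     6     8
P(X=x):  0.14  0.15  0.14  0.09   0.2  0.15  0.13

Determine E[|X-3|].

E[|X-3|] = Σ |x-3|·P(X=x)
 = 4·0.14 + 2·0.15 + 1·0.14 + 0·0.09 + 1·0.2 + 3·0.15 + 5·0.13
 = 0.56 + 0.3 + 0.14 + 0 + 0.2 + 0.45 + 0.65
 = 2.3

2.3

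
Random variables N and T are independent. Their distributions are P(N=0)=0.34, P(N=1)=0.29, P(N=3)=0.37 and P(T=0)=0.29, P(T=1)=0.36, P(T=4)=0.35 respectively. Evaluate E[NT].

2.464

E[NT] = Σ_n Σ_t nt · P(N=n)P(T=t)
 = 0·0.0986 + 0·0.1224 + 0·0.119 + 0·0.0841 + 1·0.1044 + 4·0.1015 + 0·0.1073 + 3·0.1332 + 12·0.1295
 = 0 + 0 + 0 + 0 + 0.1044 + 0.406 + 0 + 0.3996 + 1.554
 = 2.464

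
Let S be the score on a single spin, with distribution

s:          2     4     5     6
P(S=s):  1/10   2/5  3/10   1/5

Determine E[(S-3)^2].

E[(S-3)^2] = Σ (s-3)^2·P(S=s)
 = 1·1/10 + 1·2/5 + 4·3/10 + 9·1/5
 = 1/10 + 2/5 + 6/5 + 9/5
 = 7/2

3.5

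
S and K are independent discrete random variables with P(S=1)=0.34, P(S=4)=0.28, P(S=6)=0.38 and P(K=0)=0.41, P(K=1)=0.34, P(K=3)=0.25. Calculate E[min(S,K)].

0.92

E[min(S,K)] = Σ_s Σ_k min(s,k) · P(S=s)P(K=k)
 = 0·0.1394 + 1·0.1156 + 1·0.085 + 0·0.1148 + 1·0.0952 + 3·0.07 + 0·0.1558 + 1·0.1292 + 3·0.095
 = 0 + 0.1156 + 0.085 + 0 + 0.0952 + 0.21 + 0 + 0.1292 + 0.285
 = 0.92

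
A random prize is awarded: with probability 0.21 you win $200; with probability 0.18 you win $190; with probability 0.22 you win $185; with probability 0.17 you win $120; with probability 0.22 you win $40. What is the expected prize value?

E[payout] = 200·0.21 + 190·0.18 + 185·0.22 + 120·0.17 + 40·0.22
 = 42 + 34.2 + 40.7 + 20.4 + 8.8
 = 146.1

146.1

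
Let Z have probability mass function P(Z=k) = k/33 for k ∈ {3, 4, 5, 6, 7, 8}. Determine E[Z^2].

E[Z^2] = Σ z^2·P(Z=z)
 = 9·1/11 + 16·4/33 + 25·5/33 + 36·2/11 + 49·7/33 + 64·8/33
 = 9/11 + 64/33 + 125/33 + 72/11 + 343/33 + 512/33
 = 39

39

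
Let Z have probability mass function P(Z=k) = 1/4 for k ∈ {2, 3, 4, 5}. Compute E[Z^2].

E[Z^2] = Σ z^2·P(Z=z)
 = 4·1/4 + 9·1/4 + 16·1/4 + 25·1/4
 = 1 + 9/4 + 4 + 25/4
 = 27/2

13.5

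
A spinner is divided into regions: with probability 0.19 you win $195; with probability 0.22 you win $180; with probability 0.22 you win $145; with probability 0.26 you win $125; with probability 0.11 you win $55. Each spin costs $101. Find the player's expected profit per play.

E[payout] = 195·0.19 + 180·0.22 + 145·0.22 + 125·0.26 + 55·0.11
 = 37.05 + 39.6 + 31.9 + 32.5 + 6.05
 = 147.1
Net = 147.1 - 101 = 46.1

46.1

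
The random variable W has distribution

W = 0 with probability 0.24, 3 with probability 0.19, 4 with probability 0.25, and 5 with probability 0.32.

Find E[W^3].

E[W^3] = Σ w^3·P(W=w)
 = 0·0.24 + 27·0.19 + 64·0.25 + 125·0.32
 = 0 + 5.13 + 16 + 40
 = 61.13

61.13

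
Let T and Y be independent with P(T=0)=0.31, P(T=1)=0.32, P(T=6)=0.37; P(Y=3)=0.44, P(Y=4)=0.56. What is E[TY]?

9.0424

E[TY] = Σ_t Σ_y ty · P(T=t)P(Y=y)
 = 0·0.1364 + 0·0.1736 + 3·0.1408 + 4·0.1792 + 18·0.1628 + 24·0.2072
 = 0 + 0 + 0.4224 + 0.7168 + 2.9304 + 4.9728
 = 9.0424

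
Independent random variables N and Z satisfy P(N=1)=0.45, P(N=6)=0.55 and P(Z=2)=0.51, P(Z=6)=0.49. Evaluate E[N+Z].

7.71

E[N+Z] = Σ_n Σ_z (n+z) · P(N=n)P(Z=z)
 = 3·0.2295 + 7·0.2205 + 8·0.2805 + 12·0.2695
 = 0.6885 + 1.5435 + 2.244 + 3.234
 = 7.71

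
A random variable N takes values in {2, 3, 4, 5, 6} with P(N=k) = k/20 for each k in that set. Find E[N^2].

E[N^2] = Σ n^2·P(N=n)
 = 4·1/10 + 9·3/20 + 16·1/5 + 25·1/4 + 36·3/10
 = 2/5 + 27/20 + 16/5 + 25/4 + 54/5
 = 22

22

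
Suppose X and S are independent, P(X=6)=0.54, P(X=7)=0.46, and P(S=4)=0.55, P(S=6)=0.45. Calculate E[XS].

E[XS] = Σ_x Σ_s xs · P(X=x)P(S=s)
 = 24·0.297 + 36·0.243 + 28·0.253 + 42·0.207
 = 7.128 + 8.748 + 7.084 + 8.694
 = 31.654

31.654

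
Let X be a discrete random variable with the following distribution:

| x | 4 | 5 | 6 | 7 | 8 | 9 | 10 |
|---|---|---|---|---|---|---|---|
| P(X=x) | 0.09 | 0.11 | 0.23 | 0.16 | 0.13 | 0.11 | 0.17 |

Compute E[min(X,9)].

6.97

E[min(X,9)] = Σ min(x,9)·P(X=x)
 = 4·0.09 + 5·0.11 + 6·0.23 + 7·0.16 + 8·0.13 + 9·0.11 + 9·0.17
 = 0.36 + 0.55 + 1.38 + 1.12 + 1.04 + 0.99 + 1.53
 = 6.97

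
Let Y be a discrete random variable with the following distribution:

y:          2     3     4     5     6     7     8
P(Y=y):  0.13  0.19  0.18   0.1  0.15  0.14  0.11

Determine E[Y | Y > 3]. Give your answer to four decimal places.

5.8529

P(Y > 3) = 0.18 + 0.1 + 0.15 + 0.14 + 0.11 = 0.68.
E[Y | Y > 3] = [4·0.18 + 5·0.1 + 6·0.15 + 7·0.14 + 8·0.11] / 0.68
 = 3.98 / 0.68
 = 199/34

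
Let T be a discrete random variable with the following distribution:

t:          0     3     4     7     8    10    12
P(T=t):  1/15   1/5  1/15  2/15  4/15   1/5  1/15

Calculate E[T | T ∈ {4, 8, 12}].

8

P(T ∈ {4, 8, 12}) = 1/15 + 4/15 + 1/15 = 2/5.
E[T | T ∈ {4, 8, 12}] = [4·1/15 + 8·4/15 + 12·1/15] / (2/5)
 = 16/5 / (2/5)
 = 8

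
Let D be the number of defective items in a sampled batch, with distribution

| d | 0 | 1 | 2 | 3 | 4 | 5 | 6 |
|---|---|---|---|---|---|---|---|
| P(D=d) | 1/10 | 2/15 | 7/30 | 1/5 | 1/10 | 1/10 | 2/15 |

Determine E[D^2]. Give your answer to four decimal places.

11.7667

E[D^2] = Σ d^2·P(D=d)
 = 0·1/10 + 1·2/15 + 4·7/30 + 9·1/5 + 16·1/10 + 25·1/10 + 36·2/15
 = 0 + 2/15 + 14/15 + 9/5 + 8/5 + 5/2 + 24/5
 = 353/30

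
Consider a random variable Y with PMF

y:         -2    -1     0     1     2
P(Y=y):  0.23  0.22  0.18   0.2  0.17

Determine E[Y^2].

E[Y^2] = Σ y^2·P(Y=y)
 = 4·0.23 + 1·0.22 + 0·0.18 + 1·0.2 + 4·0.17
 = 0.92 + 0.22 + 0 + 0.2 + 0.68
 = 2.02

2.02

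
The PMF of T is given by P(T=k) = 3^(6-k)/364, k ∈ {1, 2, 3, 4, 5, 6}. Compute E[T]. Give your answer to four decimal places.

1.4918

E[T] = Σ t·P(T=t)
 = 1·243/364 + 2·81/364 + 3·27/364 + 4·9/364 + 5·3/364 + 6·1/364
 = 243/364 + 81/182 + 81/364 + 9/91 + 15/364 + 3/182
 = 543/364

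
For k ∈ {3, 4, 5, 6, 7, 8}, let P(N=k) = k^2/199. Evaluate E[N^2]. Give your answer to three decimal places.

E[N^2] = Σ n^2·P(N=n)
 = 9·9/199 + 16·16/199 + 25·25/199 + 36·36/199 + 49·49/199 + 64·64/199
 = 81/199 + 256/199 + 625/199 + 1296/199 + 2401/199 + 4096/199
 = 8755/199

43.995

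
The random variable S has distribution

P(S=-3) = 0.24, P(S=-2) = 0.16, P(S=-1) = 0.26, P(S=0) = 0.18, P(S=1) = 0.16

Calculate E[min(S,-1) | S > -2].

-1

P(S > -2) = 0.26 + 0.18 + 0.16 = 0.6.
E[min(S,-1) | S > -2] = [(-1)·0.26 + (-1)·0.18 + (-1)·0.16] / 0.6
 = -0.6 / 0.6
 = -1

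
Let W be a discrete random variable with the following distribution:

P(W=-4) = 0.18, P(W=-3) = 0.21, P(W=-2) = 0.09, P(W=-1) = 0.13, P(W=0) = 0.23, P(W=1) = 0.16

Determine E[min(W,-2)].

E[min(W,-2)] = Σ min(w,-2)·P(W=w)
 = (-4)·0.18 + (-3)·0.21 + (-2)·0.09 + (-2)·0.13 + (-2)·0.23 + (-2)·0.16
 = (-0.72) + (-0.63) + (-0.18) + (-0.26) + (-0.46) + (-0.32)
 = -2.57

-2.57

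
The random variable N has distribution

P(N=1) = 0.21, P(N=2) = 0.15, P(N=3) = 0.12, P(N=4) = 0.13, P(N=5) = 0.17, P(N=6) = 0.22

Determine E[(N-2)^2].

5.9

E[(N-2)^2] = Σ (n-2)^2·P(N=n)
 = 1·0.21 + 0·0.15 + 1·0.12 + 4·0.13 + 9·0.17 + 16·0.22
 = 0.21 + 0 + 0.12 + 0.52 + 1.53 + 3.52
 = 5.9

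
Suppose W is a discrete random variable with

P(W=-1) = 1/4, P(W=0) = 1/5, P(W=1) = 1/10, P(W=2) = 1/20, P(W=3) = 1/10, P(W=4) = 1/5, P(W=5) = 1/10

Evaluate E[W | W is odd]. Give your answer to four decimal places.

1.1818

P(W is odd) = 1/4 + 1/10 + 1/10 + 1/10 = 11/20.
E[W | W is odd] = [(-1)·1/4 + 1·1/10 + 3·1/10 + 5·1/10] / (11/20)
 = 13/20 / (11/20)
 = 13/11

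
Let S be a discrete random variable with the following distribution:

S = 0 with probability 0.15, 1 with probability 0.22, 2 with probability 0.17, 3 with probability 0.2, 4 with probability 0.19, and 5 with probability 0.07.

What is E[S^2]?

E[S^2] = Σ s^2·P(S=s)
 = 0·0.15 + 1·0.22 + 4·0.17 + 9·0.2 + 16·0.19 + 25·0.07
 = 0 + 0.22 + 0.68 + 1.8 + 3.04 + 1.75
 = 7.49

7.49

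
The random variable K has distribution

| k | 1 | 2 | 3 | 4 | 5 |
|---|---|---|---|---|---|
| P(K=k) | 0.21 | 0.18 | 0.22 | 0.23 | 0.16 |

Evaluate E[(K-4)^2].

E[(K-4)^2] = Σ (k-4)^2·P(K=k)
 = 9·0.21 + 4·0.18 + 1·0.22 + 0·0.23 + 1·0.16
 = 1.89 + 0.72 + 0.22 + 0 + 0.16
 = 2.99

2.99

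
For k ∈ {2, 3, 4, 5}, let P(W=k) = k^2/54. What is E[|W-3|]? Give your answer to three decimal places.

E[|W-3|] = Σ |w-3|·P(W=w)
 = 1·2/27 + 0·1/6 + 1·8/27 + 2·25/54
 = 2/27 + 0 + 8/27 + 25/27
 = 35/27

1.296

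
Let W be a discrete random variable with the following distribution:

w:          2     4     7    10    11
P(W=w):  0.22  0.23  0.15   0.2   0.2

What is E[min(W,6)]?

4.66

E[min(W,6)] = Σ min(w,6)·P(W=w)
 = 2·0.22 + 4·0.23 + 6·0.15 + 6·0.2 + 6·0.2
 = 0.44 + 0.92 + 0.9 + 1.2 + 1.2
 = 4.66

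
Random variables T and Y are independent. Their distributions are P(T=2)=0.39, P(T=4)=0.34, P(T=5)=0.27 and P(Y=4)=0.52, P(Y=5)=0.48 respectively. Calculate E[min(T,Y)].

3.3496

E[min(T,Y)] = Σ_t Σ_y min(t,y) · P(T=t)P(Y=y)
 = 2·0.2028 + 2·0.1872 + 4·0.1768 + 4·0.1632 + 4·0.1404 + 5·0.1296
 = 0.4056 + 0.3744 + 0.7072 + 0.6528 + 0.5616 + 0.648
 = 3.3496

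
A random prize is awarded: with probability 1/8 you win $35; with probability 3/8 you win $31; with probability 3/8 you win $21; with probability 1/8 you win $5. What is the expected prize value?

24.5

E[payout] = 35·1/8 + 31·3/8 + 21·3/8 + 5·1/8
 = 35/8 + 93/8 + 63/8 + 5/8
 = 49/2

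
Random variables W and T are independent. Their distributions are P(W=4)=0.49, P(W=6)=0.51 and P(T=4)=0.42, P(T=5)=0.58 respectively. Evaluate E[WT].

E[WT] = Σ_w Σ_t wt · P(W=w)P(T=t)
 = 16·0.2058 + 20·0.2842 + 24·0.2142 + 30·0.2958
 = 3.2928 + 5.684 + 5.1408 + 8.874
 = 22.9916

22.9916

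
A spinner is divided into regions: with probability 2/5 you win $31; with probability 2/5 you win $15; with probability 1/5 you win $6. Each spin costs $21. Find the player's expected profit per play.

E[payout] = 31·2/5 + 15·2/5 + 6·1/5
 = 62/5 + 6 + 6/5
 = 98/5
Net = 98/5 - 21 = -7/5

-1.4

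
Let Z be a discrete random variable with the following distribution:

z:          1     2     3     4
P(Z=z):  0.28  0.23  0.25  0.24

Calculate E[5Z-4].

8.25

E[5Z-4] = Σ (5z-4)·P(Z=z)
 = 1·0.28 + 6·0.23 + 11·0.25 + 16·0.24
 = 0.28 + 1.38 + 2.75 + 3.84
 = 8.25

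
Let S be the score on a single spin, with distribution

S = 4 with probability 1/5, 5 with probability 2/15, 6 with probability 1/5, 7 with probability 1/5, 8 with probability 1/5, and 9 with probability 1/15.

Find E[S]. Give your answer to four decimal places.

6.2667

E[S] = Σ s·P(S=s)
 = 4·1/5 + 5·2/15 + 6·1/5 + 7·1/5 + 8·1/5 + 9·1/15
 = 4/5 + 2/3 + 6/5 + 7/5 + 8/5 + 3/5
 = 94/15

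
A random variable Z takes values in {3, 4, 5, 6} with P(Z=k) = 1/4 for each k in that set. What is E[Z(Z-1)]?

17

E[Z(Z-1)] = Σ z(z-1)·P(Z=z)
 = 6·1/4 + 12·1/4 + 20·1/4 + 30·1/4
 = 3/2 + 3 + 5 + 15/2
 = 17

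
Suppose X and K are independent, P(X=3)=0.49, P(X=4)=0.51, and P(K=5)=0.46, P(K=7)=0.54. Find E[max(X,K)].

E[max(X,K)] = Σ_x Σ_k max(x,k) · P(X=x)P(K=k)
 = 5·0.2254 + 7·0.2646 + 5·0.2346 + 7·0.2754
 = 1.127 + 1.8522 + 1.173 + 1.9278
 = 6.08

6.08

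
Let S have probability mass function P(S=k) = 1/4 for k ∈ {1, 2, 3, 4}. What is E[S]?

E[S] = Σ s·P(S=s)
 = 1·1/4 + 2·1/4 + 3·1/4 + 4·1/4
 = 1/4 + 1/2 + 3/4 + 1
 = 5/2

2.5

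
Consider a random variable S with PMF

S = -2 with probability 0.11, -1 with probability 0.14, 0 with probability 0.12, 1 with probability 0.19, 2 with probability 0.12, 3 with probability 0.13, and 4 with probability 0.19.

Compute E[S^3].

E[S^3] = Σ s^3·P(S=s)
 = (-8)·0.11 + (-1)·0.14 + 0·0.12 + 1·0.19 + 8·0.12 + 27·0.13 + 64·0.19
 = (-0.88) + (-0.14) + 0 + 0.19 + 0.96 + 3.51 + 12.16
 = 15.8

15.8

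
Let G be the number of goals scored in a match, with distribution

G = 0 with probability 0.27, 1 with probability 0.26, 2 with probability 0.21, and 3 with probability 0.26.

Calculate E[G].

E[G] = Σ g·P(G=g)
 = 0·0.27 + 1·0.26 + 2·0.21 + 3·0.26
 = 0 + 0.26 + 0.42 + 0.78
 = 1.46

1.46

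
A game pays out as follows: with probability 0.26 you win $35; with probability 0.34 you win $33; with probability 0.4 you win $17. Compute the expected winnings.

27.12

E[payout] = 35·0.26 + 33·0.34 + 17·0.4
 = 9.1 + 11.22 + 6.8
 = 27.12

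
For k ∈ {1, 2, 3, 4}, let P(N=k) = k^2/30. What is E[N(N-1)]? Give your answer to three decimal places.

8.467

E[N(N-1)] = Σ n(n-1)·P(N=n)
 = 0·1/30 + 2·2/15 + 6·3/10 + 12·8/15
 = 0 + 4/15 + 9/5 + 32/5
 = 127/15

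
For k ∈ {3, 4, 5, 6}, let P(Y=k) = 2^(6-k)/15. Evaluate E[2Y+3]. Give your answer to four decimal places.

10.4667

E[2Y+3] = Σ (2y+3)·P(Y=y)
 = 9·8/15 + 11·4/15 + 13·2/15 + 15·1/15
 = 24/5 + 44/15 + 26/15 + 1
 = 157/15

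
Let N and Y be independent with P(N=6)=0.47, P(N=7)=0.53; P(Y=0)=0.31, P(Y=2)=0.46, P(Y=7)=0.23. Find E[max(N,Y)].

6.6381

E[max(N,Y)] = Σ_n Σ_y max(n,y) · P(N=n)P(Y=y)
 = 6·0.1457 + 6·0.2162 + 7·0.1081 + 7·0.1643 + 7·0.2438 + 7·0.1219
 = 0.8742 + 1.2972 + 0.7567 + 1.1501 + 1.7066 + 0.8533
 = 6.6381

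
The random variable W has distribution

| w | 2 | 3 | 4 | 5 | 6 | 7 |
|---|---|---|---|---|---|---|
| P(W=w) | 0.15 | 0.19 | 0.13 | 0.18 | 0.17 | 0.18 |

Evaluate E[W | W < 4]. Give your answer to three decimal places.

2.559

P(W < 4) = 0.15 + 0.19 = 0.34.
E[W | W < 4] = [2·0.15 + 3·0.19] / 0.34
 = 0.87 / 0.34
 = 87/34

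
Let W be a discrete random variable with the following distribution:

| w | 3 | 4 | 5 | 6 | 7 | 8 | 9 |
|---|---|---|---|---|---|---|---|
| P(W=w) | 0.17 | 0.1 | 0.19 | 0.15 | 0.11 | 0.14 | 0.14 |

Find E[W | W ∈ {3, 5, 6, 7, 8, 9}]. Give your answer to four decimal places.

P(W ∈ {3, 5, 6, 7, 8, 9}) = 0.17 + 0.19 + 0.15 + 0.11 + 0.14 + 0.14 = 0.9.
E[W | W ∈ {3, 5, 6, 7, 8, 9}] = [3·0.17 + 5·0.19 + 6·0.15 + 7·0.11 + 8·0.14 + 9·0.14] / 0.9
 = 5.51 / 0.9
 = 551/90

6.1222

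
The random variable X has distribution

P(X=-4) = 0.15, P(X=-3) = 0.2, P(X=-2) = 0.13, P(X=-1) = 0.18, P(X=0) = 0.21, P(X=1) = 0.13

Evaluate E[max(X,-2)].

-1.01

E[max(X,-2)] = Σ max(x,-2)·P(X=x)
 = (-2)·0.15 + (-2)·0.2 + (-2)·0.13 + (-1)·0.18 + 0·0.21 + 1·0.13
 = (-0.3) + (-0.4) + (-0.26) + (-0.18) + 0 + 0.13
 = -1.01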